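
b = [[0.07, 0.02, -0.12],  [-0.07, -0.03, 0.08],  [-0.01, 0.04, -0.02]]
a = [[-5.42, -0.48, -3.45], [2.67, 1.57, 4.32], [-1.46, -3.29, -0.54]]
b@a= [[-0.15, 0.39, -0.09],  [0.18, -0.28, 0.07],  [0.19, 0.13, 0.22]]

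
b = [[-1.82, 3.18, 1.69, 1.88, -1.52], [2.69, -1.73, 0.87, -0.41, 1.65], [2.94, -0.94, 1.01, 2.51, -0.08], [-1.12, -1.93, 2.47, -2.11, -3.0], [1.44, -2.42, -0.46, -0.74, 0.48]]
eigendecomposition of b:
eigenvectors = [[(0.55+0j), -0.51+0.00j, -0.51-0.00j, -0.64+0.00j, (-0.66+0j)], [0.34+0.00j, -0.45-0.17j, -0.45+0.17j, 0.28+0.00j, (0.36+0j)], [(0.72+0j), (0.24-0.21j), 0.24+0.21j, 0.53+0.00j, (0.29+0j)], [(0.18+0j), (0.4+0.09j), 0.40-0.09j, -0.05+0.00j, (0.33+0j)], [(-0.17+0j), (0.43-0.23j), (0.43+0.23j), (0.47+0j), (0.48+0j)]]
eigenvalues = [(3.46+0j), (-0.06+0.72j), (-0.06-0.72j), (-3.35+0j), (-4.15+0j)]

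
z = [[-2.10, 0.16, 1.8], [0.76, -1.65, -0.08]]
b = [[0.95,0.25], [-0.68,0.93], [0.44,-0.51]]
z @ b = [[-1.31, -1.29], [1.81, -1.30]]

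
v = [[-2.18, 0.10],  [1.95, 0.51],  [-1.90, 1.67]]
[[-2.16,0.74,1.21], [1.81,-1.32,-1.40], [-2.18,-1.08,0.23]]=v @ [[0.98, -0.39, -0.58], [-0.19, -1.09, -0.52]]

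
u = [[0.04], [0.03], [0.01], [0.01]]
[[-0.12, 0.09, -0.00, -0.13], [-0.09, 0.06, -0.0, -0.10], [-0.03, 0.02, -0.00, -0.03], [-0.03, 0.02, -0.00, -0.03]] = u @ [[-3.06, 2.15, -0.04, -3.26]]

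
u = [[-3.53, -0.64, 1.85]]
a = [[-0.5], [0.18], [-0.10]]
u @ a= [[1.46]]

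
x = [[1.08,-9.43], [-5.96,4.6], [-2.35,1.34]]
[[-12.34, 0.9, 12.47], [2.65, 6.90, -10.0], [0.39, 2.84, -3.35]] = x@[[0.62, -1.35, 0.72], [1.38, -0.25, -1.24]]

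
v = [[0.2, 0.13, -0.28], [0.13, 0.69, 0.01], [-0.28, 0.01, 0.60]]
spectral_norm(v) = 0.78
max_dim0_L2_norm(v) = 0.7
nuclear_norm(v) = 1.49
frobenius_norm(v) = 1.03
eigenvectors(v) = [[-0.88, 0.46, -0.13], [0.18, 0.58, 0.79], [-0.44, -0.67, 0.59]]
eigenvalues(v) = [0.03, 0.78, 0.68]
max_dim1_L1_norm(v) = 0.89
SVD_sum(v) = [[0.16, 0.21, -0.24], [0.21, 0.26, -0.31], [-0.24, -0.31, 0.36]] + [[0.01, -0.07, -0.05], [-0.07, 0.43, 0.32], [-0.05, 0.32, 0.24]] + [[0.03, -0.01, 0.01],[-0.01, 0.0, -0.00],[0.01, -0.0, 0.01]]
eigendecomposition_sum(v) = [[0.03,-0.01,0.01], [-0.01,0.0,-0.0], [0.01,-0.00,0.01]] + [[0.16, 0.21, -0.24], [0.21, 0.26, -0.31], [-0.24, -0.31, 0.36]] + [[0.01, -0.07, -0.05], [-0.07, 0.43, 0.32], [-0.05, 0.32, 0.24]]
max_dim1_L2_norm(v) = 0.7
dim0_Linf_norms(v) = [0.28, 0.69, 0.6]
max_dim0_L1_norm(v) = 0.89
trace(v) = 1.49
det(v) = 0.02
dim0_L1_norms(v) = [0.61, 0.83, 0.89]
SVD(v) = [[-0.46, -0.13, -0.88], [-0.58, 0.79, 0.18], [0.67, 0.59, -0.44]] @ diag([0.7804115755172607, 0.6758081579810515, 0.03378026650168766]) @ [[-0.46, -0.58, 0.67], [-0.13, 0.79, 0.59], [-0.88, 0.18, -0.44]]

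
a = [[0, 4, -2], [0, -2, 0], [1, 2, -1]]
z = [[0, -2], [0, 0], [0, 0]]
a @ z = [[0, 0], [0, 0], [0, -2]]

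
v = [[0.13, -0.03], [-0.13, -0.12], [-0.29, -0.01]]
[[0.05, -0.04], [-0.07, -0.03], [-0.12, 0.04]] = v @ [[0.41,-0.17], [0.10,0.46]]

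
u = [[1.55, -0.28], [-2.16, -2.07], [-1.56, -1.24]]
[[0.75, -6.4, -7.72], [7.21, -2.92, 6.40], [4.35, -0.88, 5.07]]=u@[[-0.12,-3.26,-4.66], [-3.36,4.81,1.77]]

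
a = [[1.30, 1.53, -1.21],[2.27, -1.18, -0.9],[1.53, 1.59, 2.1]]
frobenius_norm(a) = 4.70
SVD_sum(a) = [[1.17,0.8,0.44], [0.70,0.48,0.26], [2.12,1.45,0.80]] + [[0.54, -0.4, -0.71], [1.33, -0.98, -1.74], [-0.73, 0.54, 0.96]] + [[-0.41, 1.13, -0.95],[0.25, -0.68, 0.57],[0.15, -0.4, 0.34]]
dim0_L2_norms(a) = [3.03, 2.5, 2.59]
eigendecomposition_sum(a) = [[(-0.55+0j), 0.82-0.00j, (0.02-0j)], [1.08-0.00j, (-1.62+0j), (-0.04+0j)], [(-0.21+0j), 0.31-0.00j, (0.01-0j)]] + [[0.92+0.54j, 0.35+0.42j, (-0.61+0.77j)],[0.60+0.39j, 0.22+0.29j, (-0.43+0.49j)],[(0.87-1.27j), (0.64-0.46j), 1.05+0.96j]] + [[0.92-0.54j, 0.35-0.42j, -0.61-0.77j], [0.60-0.39j, (0.22-0.29j), (-0.43-0.49j)], [0.87+1.27j, (0.64+0.46j), (1.05-0.96j)]]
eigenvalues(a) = [(-2.16+0j), (2.19+1.79j), (2.19-1.79j)]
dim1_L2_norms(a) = [2.34, 2.71, 3.05]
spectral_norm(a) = 3.20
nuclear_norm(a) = 7.97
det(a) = -17.31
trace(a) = 2.22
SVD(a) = [[-0.47, -0.34, -0.82], [-0.28, -0.82, 0.49], [-0.84, 0.46, 0.29]] @ diag([3.1973470651058276, 2.9028963259538707, 1.865332320532369]) @ [[-0.79, -0.54, -0.30], [-0.55, 0.41, 0.73], [0.27, -0.74, 0.62]]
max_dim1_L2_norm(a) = 3.05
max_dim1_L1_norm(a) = 5.22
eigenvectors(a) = [[(-0.45+0j), (-0.04-0.53j), (-0.04+0.53j)], [(0.88+0j), (-0.01-0.35j), (-0.01+0.35j)], [-0.17+0.00j, (-0.77+0j), (-0.77-0j)]]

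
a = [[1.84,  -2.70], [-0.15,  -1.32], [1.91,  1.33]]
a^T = [[1.84, -0.15, 1.91], [-2.70, -1.32, 1.33]]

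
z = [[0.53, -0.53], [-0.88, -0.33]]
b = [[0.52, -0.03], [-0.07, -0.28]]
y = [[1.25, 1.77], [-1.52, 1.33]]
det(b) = -0.15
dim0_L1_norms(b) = [0.59, 0.31]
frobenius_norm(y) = 2.96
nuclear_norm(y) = 4.18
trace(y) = 2.58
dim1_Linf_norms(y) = [1.77, 1.52]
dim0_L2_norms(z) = [1.03, 0.62]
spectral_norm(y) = 2.22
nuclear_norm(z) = 1.65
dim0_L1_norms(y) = [2.77, 3.1]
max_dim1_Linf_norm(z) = 0.88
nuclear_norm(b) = 0.81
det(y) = 4.35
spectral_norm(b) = 0.52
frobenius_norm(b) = 0.60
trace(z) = 0.20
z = y @ b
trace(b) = 0.24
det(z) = -0.64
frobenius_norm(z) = 1.20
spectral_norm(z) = 1.03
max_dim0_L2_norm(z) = 1.03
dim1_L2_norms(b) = [0.52, 0.29]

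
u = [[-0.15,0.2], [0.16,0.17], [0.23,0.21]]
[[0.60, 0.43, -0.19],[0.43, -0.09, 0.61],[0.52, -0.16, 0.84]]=u@[[-0.29,-1.57,2.67],[2.8,0.96,1.06]]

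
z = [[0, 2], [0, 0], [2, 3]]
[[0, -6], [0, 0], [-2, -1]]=z@[[-1, 4], [0, -3]]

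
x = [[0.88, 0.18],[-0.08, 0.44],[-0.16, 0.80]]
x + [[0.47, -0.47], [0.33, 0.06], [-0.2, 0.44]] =[[1.35, -0.29], [0.25, 0.50], [-0.36, 1.24]]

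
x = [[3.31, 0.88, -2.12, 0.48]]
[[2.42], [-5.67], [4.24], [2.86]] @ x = [[8.01, 2.13, -5.13, 1.16], [-18.77, -4.99, 12.02, -2.72], [14.03, 3.73, -8.99, 2.04], [9.47, 2.52, -6.06, 1.37]]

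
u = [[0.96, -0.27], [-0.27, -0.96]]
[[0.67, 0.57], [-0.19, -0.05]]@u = [[0.49, -0.73], [-0.17, 0.1]]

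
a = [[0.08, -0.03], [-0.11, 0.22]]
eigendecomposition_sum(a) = [[0.05,0.01], [0.04,0.01]] + [[0.03, -0.04], [-0.15, 0.21]]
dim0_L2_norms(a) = [0.14, 0.22]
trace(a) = 0.30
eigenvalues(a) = [0.06, 0.24]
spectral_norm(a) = 0.25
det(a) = 0.01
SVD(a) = [[-0.26, 0.97],[0.97, 0.26]] @ diag([0.2542366963287169, 0.05624679759648358]) @ [[-0.5, 0.87],[0.87, 0.50]]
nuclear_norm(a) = 0.31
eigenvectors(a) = [[-0.82, 0.18],  [-0.57, -0.98]]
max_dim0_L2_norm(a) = 0.22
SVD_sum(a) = [[0.03, -0.06], [-0.12, 0.21]] + [[0.05, 0.03], [0.01, 0.01]]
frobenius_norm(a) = 0.26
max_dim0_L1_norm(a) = 0.25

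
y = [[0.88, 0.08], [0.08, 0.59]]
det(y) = 0.513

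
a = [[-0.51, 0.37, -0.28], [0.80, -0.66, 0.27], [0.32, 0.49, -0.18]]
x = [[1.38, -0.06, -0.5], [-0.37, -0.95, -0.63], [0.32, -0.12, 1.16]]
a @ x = [[-0.93, -0.29, -0.3], [1.43, 0.55, 0.33], [0.2, -0.46, -0.68]]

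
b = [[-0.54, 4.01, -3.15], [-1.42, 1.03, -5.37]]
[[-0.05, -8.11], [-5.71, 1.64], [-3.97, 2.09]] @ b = [[11.54, -8.55, 43.71], [0.75, -21.21, 9.18], [-0.82, -13.77, 1.28]]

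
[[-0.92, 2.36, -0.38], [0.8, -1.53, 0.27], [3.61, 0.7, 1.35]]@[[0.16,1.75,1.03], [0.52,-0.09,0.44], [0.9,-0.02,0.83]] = [[0.74, -1.81, -0.22],[-0.42, 1.53, 0.37],[2.16, 6.23, 5.15]]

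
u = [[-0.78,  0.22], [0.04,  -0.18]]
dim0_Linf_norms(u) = [0.78, 0.22]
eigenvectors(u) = [[-1.0, -0.34], [0.06, -0.94]]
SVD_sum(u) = [[-0.77,0.24], [0.09,-0.03]] + [[-0.01, -0.02], [-0.05, -0.15]]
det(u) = 0.13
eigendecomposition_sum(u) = [[-0.78, 0.28], [0.05, -0.02]] + [[-0.00,  -0.06], [-0.01,  -0.16]]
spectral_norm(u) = 0.82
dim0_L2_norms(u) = [0.78, 0.28]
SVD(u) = [[-0.99, 0.11], [0.11, 0.99]] @ diag([0.8153202723684274, 0.16140896339755492]) @ [[0.96,  -0.29], [-0.29,  -0.96]]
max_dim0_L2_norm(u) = 0.78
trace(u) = -0.96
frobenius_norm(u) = 0.83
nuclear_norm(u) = 0.98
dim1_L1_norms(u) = [1.0, 0.22]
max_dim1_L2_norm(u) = 0.81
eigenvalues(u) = [-0.79, -0.17]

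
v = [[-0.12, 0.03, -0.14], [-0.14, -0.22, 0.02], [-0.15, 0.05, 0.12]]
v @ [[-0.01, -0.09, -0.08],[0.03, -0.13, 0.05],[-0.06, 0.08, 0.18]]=[[0.01, -0.0, -0.01], [-0.01, 0.04, 0.0], [-0.00, 0.02, 0.04]]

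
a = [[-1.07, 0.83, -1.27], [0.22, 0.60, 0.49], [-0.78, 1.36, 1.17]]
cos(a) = [[0.09,  0.80,  -0.13], [0.18,  0.53,  -0.21], [-0.10,  -0.62,  -0.13]]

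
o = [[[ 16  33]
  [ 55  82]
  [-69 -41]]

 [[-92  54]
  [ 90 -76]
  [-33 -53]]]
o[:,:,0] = [[16, 55, -69], [-92, 90, -33]]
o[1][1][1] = -76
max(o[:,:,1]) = 82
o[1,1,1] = -76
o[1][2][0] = -33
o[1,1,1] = -76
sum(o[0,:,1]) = 74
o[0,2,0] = -69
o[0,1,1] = 82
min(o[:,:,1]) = -76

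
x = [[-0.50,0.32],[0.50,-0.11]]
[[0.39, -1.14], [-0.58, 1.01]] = x@[[-1.35, 1.89], [-0.88, -0.62]]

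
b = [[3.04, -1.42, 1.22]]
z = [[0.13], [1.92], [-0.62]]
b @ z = [[-3.09]]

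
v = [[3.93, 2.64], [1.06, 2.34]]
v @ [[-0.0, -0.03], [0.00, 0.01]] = [[0.0, -0.09], [0.0, -0.01]]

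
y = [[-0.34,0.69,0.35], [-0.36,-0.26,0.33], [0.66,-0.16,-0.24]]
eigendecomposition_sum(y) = [[-0.21+0.14j, 0.31+0.15j, (0.12-0.12j)], [-0.19-0.22j, -0.14+0.37j, (0.16+0.12j)], [0.28+0.05j, -0.13-0.36j, -0.19+0.01j]] + [[(-0.21-0.14j),(0.31-0.15j),(0.12+0.12j)], [-0.19+0.22j,-0.14-0.37j,0.16-0.12j], [(0.28-0.05j),(-0.13+0.36j),(-0.19-0.01j)]] + [[0.08-0.00j, 0.07-0.00j, (0.11+0j)],[0.01-0.00j, 0.01-0.00j, 0.02+0.00j],[(0.1-0j), 0.10-0.00j, 0.15+0.00j]]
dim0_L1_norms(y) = [1.36, 1.11, 0.92]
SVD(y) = [[-0.72, 0.59, 0.37],[-0.27, -0.73, 0.63],[0.64, 0.35, 0.69]] @ diag([1.0525606380295849, 0.6254465053748005, 0.20008191368837613]) @ [[0.73, -0.50, -0.47], [0.47, 0.86, -0.19], [0.5, -0.08, 0.86]]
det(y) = 0.13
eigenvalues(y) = [(-0.54+0.52j), (-0.54-0.52j), (0.24+0j)]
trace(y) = -0.84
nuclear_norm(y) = 1.88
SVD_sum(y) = [[-0.55, 0.38, 0.36], [-0.21, 0.14, 0.13], [0.49, -0.34, -0.32]] + [[0.17, 0.32, -0.07], [-0.22, -0.39, 0.09], [0.1, 0.19, -0.04]] + [[0.04, -0.01, 0.06], [0.06, -0.01, 0.11], [0.07, -0.01, 0.12]]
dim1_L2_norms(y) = [0.85, 0.55, 0.72]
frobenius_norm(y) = 1.24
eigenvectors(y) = [[-0.05+0.53j, (-0.05-0.53j), 0.60+0.00j], [(-0.61+0j), (-0.61-0j), (0.1+0j)], [0.45-0.38j, (0.45+0.38j), (0.8+0j)]]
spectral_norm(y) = 1.05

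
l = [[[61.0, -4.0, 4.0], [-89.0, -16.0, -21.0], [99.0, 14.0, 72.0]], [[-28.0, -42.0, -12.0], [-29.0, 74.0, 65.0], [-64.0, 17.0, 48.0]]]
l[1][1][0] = -29.0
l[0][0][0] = 61.0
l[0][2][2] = 72.0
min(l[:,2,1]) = 14.0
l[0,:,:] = [[61.0, -4.0, 4.0], [-89.0, -16.0, -21.0], [99.0, 14.0, 72.0]]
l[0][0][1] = -4.0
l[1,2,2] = 48.0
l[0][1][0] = -89.0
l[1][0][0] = -28.0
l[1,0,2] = -12.0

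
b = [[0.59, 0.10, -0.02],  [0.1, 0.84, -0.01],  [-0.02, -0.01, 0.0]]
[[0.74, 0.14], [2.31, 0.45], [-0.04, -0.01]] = b@ [[0.75, 0.15],[2.65, 0.51],[-1.40, -0.27]]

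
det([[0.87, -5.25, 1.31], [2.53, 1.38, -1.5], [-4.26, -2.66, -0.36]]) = -43.348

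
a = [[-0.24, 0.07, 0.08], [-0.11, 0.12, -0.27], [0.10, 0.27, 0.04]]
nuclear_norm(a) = 0.87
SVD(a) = [[0.28, -0.38, 0.88], [0.88, -0.26, -0.39], [0.37, 0.89, 0.26]] @ diag([0.3287440458508737, 0.28679528693295264, 0.24995162674134386]) @ [[-0.39, 0.69, -0.61], [0.73, 0.64, 0.26], [-0.57, 0.34, 0.75]]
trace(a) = -0.08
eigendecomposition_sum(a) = [[-0.24+0.00j,(-0+0j),(0.06+0j)], [-0.01+0.00j,(-0+0j),0j], [(0.09-0j),-0j,-0.02-0.00j]] + [[0.00+0.01j, (0.04-0.01j), 0.01+0.03j], [-0.05+0.01j, (0.06+0.14j), (-0.14+0.05j)], [0.01+0.05j, (0.13-0.04j), (0.03+0.13j)]] + [[0.00-0.01j, 0.04+0.01j, (0.01-0.03j)],[-0.05-0.01j, 0.06-0.14j, -0.14-0.05j],[(0.01-0.05j), 0.13+0.04j, (0.03-0.13j)]]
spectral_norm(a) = 0.33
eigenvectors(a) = [[0.94+0.00j, (0.02-0.18j), (0.02+0.18j)], [0.03+0.00j, 0.71+0.00j, 0.71-0.00j], [(-0.34+0j), 0.06-0.68j, 0.06+0.68j]]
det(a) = -0.02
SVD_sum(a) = [[-0.04,  0.06,  -0.06], [-0.11,  0.2,  -0.18], [-0.05,  0.09,  -0.08]] + [[-0.08, -0.07, -0.03],[-0.05, -0.05, -0.02],[0.19, 0.16, 0.07]] + [[-0.13, 0.08, 0.16], [0.06, -0.03, -0.07], [-0.04, 0.02, 0.05]]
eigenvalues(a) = [(-0.27+0j), (0.09+0.28j), (0.09-0.28j)]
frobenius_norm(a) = 0.50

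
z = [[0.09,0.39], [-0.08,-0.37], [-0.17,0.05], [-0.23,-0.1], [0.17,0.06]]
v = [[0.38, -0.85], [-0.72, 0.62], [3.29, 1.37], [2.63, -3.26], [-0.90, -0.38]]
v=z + [[0.29, -1.24], [-0.64, 0.99], [3.46, 1.32], [2.86, -3.16], [-1.07, -0.44]]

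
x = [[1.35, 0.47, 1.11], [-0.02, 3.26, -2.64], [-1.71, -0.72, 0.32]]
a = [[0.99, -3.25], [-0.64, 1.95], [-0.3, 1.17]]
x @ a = [[0.70, -2.17], [-1.31, 3.33], [-1.33, 4.53]]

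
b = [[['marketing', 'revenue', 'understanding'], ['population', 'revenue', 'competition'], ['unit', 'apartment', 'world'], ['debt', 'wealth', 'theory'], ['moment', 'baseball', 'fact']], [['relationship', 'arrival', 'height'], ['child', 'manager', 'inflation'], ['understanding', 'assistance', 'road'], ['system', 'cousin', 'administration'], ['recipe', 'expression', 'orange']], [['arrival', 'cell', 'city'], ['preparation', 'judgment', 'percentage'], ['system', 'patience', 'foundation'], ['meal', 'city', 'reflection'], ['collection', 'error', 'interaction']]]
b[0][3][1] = 'wealth'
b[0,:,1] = ['revenue', 'revenue', 'apartment', 'wealth', 'baseball']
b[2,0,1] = 'cell'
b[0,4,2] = 'fact'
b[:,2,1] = ['apartment', 'assistance', 'patience']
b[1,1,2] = 'inflation'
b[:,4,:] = [['moment', 'baseball', 'fact'], ['recipe', 'expression', 'orange'], ['collection', 'error', 'interaction']]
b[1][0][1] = 'arrival'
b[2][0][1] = 'cell'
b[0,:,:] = [['marketing', 'revenue', 'understanding'], ['population', 'revenue', 'competition'], ['unit', 'apartment', 'world'], ['debt', 'wealth', 'theory'], ['moment', 'baseball', 'fact']]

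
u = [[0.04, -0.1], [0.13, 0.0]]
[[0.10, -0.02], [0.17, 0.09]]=u @ [[1.33, 0.68], [-0.45, 0.46]]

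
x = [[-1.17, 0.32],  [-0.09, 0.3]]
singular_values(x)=[1.22, 0.26]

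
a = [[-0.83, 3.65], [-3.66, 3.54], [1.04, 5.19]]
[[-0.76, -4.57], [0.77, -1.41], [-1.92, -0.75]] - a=[[0.07, -8.22],[4.43, -4.95],[-2.96, -5.94]]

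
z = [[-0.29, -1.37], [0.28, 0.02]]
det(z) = 0.378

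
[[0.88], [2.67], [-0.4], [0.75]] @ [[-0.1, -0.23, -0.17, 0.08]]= [[-0.09, -0.20, -0.15, 0.07], [-0.27, -0.61, -0.45, 0.21], [0.04, 0.09, 0.07, -0.03], [-0.08, -0.17, -0.13, 0.06]]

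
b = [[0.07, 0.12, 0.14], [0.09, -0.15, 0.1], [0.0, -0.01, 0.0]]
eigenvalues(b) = [-0.19, 0.11, 0.0]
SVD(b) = [[-0.57, 0.82, 0.03], [-0.82, -0.57, -0.04], [-0.01, -0.05, 1.00]] @ diag([0.20544880330501117, 0.19336184237331625, 0.001409657595181193]) @ [[-0.55, 0.27, -0.79],  [0.03, 0.95, 0.3],  [-0.83, -0.14, 0.54]]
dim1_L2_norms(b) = [0.2, 0.2, 0.01]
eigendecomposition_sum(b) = [[-0.03, 0.08, -0.02], [0.06, -0.16, 0.04], [0.0, -0.01, 0.00]] + [[0.10, 0.04, 0.17], [0.03, 0.01, 0.06], [-0.0, -0.0, -0.01]] + [[-0.0,0.00,-0.00], [-0.0,0.00,-0.0], [0.00,-0.0,0.0]]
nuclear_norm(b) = 0.40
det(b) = -0.00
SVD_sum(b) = [[0.06, -0.03, 0.09], [0.09, -0.05, 0.13], [0.00, -0.0, 0.00]] + [[0.01, 0.15, 0.05], [-0.0, -0.10, -0.03], [-0.0, -0.01, -0.0]] + [[-0.00, -0.00, 0.00], [0.00, 0.00, -0.00], [-0.00, -0.0, 0.0]]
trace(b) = -0.08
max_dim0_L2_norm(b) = 0.19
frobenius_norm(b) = 0.28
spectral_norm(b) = 0.21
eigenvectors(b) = [[0.44, 0.95, -0.84], [-0.9, 0.32, -0.15], [-0.05, -0.03, 0.53]]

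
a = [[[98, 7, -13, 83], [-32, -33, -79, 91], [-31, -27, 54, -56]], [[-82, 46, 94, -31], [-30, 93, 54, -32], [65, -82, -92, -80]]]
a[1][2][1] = -82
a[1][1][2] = 54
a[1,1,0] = -30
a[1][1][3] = -32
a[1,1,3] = -32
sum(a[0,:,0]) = 35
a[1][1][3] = -32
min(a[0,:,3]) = -56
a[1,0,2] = 94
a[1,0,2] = 94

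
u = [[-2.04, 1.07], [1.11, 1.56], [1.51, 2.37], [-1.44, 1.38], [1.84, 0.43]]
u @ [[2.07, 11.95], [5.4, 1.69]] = [[1.56, -22.57], [10.72, 15.90], [15.92, 22.05], [4.47, -14.88], [6.13, 22.71]]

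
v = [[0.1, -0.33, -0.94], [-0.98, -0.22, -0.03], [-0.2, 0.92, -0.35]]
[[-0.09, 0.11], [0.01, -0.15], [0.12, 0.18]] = v @ [[-0.04, 0.12], [0.14, 0.16], [0.04, -0.16]]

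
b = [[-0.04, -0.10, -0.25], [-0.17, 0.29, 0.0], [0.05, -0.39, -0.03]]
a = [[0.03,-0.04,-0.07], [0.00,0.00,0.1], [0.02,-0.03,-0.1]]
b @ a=[[-0.01, 0.01, 0.02], [-0.01, 0.01, 0.04], [0.00, -0.00, -0.04]]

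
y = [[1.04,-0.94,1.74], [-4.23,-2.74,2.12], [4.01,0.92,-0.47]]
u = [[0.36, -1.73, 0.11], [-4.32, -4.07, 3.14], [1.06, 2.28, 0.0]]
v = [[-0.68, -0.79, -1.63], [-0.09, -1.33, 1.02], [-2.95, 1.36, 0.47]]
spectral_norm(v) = 3.30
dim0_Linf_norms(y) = [4.23, 2.74, 2.12]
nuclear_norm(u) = 9.67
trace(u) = -3.71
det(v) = 10.31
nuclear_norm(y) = 9.66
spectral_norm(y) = 6.71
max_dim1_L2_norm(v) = 3.28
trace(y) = -2.17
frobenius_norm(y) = 7.21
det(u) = -8.94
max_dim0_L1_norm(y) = 9.28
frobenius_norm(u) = 7.39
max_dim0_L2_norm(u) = 4.98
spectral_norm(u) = 7.10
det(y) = 5.54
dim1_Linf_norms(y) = [1.74, 4.23, 4.01]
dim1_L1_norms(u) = [2.2, 11.53, 3.34]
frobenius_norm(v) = 4.16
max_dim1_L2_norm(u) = 6.71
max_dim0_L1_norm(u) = 8.08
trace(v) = -1.54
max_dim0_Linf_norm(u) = 4.32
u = v + y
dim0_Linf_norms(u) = [4.32, 4.07, 3.14]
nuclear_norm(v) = 6.86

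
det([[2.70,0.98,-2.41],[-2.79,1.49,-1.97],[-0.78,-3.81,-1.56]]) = -57.720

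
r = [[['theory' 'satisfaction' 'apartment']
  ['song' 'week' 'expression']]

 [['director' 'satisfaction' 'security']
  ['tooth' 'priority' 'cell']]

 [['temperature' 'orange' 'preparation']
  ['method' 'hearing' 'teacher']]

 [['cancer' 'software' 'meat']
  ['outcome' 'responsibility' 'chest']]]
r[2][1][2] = 'teacher'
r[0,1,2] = 'expression'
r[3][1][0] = 'outcome'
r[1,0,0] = 'director'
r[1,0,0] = 'director'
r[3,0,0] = 'cancer'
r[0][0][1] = 'satisfaction'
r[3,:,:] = [['cancer', 'software', 'meat'], ['outcome', 'responsibility', 'chest']]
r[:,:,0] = [['theory', 'song'], ['director', 'tooth'], ['temperature', 'method'], ['cancer', 'outcome']]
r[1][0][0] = 'director'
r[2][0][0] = 'temperature'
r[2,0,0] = 'temperature'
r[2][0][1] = 'orange'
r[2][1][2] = 'teacher'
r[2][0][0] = 'temperature'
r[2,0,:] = ['temperature', 'orange', 'preparation']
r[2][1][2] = 'teacher'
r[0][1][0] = 'song'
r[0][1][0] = 'song'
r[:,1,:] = [['song', 'week', 'expression'], ['tooth', 'priority', 'cell'], ['method', 'hearing', 'teacher'], ['outcome', 'responsibility', 'chest']]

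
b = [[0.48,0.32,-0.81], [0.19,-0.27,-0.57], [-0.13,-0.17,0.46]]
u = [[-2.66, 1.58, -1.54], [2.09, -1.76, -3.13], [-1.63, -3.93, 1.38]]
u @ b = [[-0.78, -1.02, 0.55], [1.08, 1.68, -2.13], [-1.71, 0.30, 4.20]]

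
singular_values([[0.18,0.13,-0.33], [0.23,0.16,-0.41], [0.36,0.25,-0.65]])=[1.01, 0.0, 0.0]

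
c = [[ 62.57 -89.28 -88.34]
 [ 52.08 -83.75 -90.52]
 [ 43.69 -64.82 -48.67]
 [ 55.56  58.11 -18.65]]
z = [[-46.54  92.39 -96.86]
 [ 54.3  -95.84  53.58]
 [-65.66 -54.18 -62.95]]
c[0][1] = -89.28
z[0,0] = -46.54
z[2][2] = -62.95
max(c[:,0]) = 62.57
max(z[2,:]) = -54.18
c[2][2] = -48.67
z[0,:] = [-46.54, 92.39, -96.86]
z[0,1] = 92.39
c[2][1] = -64.82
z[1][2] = 53.58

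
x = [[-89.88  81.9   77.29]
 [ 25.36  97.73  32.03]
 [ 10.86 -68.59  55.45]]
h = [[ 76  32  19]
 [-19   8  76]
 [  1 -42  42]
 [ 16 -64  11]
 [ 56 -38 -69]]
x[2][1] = -68.59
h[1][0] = -19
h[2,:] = [1, -42, 42]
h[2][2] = 42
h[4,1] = -38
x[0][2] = 77.29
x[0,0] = -89.88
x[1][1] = 97.73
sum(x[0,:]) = 69.31000000000002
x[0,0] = -89.88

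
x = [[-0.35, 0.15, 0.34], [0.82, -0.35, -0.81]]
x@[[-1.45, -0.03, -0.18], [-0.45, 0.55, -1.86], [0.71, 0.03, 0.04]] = [[0.68, 0.1, -0.20], [-1.61, -0.24, 0.47]]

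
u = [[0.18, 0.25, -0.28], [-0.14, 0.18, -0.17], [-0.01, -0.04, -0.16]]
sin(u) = [[0.18, 0.25, -0.28], [-0.14, 0.18, -0.17], [-0.01, -0.04, -0.16]]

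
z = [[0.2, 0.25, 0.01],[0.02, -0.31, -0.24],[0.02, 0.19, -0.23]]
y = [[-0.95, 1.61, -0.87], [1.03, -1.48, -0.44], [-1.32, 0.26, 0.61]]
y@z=[[-0.18, -0.90, -0.20],[0.17, 0.63, 0.47],[-0.25, -0.29, -0.22]]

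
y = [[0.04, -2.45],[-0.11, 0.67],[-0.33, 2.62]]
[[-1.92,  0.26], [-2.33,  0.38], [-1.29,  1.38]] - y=[[-1.96, 2.71], [-2.22, -0.29], [-0.96, -1.24]]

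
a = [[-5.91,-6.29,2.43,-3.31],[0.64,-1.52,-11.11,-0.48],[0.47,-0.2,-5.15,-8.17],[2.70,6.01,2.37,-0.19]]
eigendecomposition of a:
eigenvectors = [[-0.05-0.29j, -0.05+0.29j, (-0.61+0j), (-0.9+0j)], [(-0.65+0j), (-0.65-0j), (0.63+0j), 0.43+0.00j], [-0.32+0.41j, -0.32-0.41j, -0.35+0.00j, 0.02+0.00j], [0.33+0.35j, (0.33-0.35j), (0.33+0j), (-0.07+0j)]]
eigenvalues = [(-6.68+7.53j), (-6.68-7.53j), (3.77+0j), (-3.18+0j)]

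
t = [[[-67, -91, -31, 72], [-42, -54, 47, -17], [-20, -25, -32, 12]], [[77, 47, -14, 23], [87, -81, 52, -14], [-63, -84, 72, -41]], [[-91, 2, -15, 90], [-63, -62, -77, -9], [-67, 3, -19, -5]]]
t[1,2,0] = -63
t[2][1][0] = -63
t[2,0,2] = -15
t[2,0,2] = -15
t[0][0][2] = -31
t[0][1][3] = -17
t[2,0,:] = [-91, 2, -15, 90]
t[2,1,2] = -77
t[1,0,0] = 77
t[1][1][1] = -81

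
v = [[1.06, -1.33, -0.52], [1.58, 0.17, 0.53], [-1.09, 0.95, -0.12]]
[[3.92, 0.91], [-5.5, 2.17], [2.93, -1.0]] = v @ [[0.29, 1.39], [1.92, 0.51], [-11.85, -0.22]]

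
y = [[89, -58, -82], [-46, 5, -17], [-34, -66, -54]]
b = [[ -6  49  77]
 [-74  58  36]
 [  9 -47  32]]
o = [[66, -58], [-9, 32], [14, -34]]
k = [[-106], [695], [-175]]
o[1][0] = -9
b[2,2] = 32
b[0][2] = 77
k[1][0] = 695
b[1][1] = 58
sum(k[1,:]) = 695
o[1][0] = -9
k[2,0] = -175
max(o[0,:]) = 66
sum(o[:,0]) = 71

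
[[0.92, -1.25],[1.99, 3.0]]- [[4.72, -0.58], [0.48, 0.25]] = [[-3.80, -0.67], [1.51, 2.75]]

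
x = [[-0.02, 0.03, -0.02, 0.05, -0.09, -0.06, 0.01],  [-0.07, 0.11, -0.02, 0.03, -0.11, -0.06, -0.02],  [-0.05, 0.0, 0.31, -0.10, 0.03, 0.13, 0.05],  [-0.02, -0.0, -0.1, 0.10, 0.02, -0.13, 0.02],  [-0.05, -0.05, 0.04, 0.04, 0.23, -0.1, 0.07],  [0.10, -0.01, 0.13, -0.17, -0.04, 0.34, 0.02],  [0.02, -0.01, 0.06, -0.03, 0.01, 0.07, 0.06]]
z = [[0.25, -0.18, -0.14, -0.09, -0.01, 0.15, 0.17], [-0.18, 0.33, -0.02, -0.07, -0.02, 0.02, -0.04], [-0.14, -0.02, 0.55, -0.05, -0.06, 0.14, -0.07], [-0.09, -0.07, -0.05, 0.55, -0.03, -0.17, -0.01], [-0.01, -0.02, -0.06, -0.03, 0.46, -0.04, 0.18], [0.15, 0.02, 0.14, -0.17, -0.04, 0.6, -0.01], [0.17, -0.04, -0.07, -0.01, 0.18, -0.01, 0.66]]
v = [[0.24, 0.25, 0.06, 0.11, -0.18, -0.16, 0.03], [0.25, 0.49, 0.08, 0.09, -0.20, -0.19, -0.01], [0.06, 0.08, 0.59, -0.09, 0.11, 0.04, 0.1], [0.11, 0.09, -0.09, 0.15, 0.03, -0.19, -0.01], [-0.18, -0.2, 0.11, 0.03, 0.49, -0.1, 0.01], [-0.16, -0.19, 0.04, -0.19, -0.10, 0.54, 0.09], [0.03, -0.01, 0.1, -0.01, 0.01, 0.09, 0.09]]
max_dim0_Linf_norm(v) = 0.59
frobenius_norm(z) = 1.49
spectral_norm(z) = 0.88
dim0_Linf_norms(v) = [0.25, 0.49, 0.59, 0.19, 0.49, 0.54, 0.1]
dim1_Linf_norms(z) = [0.25, 0.33, 0.55, 0.55, 0.46, 0.6, 0.66]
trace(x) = 1.13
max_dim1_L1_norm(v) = 1.31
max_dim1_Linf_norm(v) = 0.59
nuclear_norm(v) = 2.59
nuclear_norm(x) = 1.26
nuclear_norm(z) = 3.41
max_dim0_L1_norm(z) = 1.14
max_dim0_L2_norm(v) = 0.64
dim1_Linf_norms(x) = [0.09, 0.11, 0.31, 0.13, 0.23, 0.34, 0.07]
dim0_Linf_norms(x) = [0.1, 0.11, 0.31, 0.17, 0.23, 0.34, 0.07]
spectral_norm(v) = 0.96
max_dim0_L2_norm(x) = 0.41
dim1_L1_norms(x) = [0.28, 0.42, 0.67, 0.39, 0.58, 0.81, 0.26]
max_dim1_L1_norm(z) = 1.14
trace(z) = 3.40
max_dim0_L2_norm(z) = 0.71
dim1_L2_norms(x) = [0.13, 0.19, 0.36, 0.2, 0.28, 0.42, 0.12]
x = v @ z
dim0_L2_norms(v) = [0.44, 0.63, 0.62, 0.3, 0.58, 0.64, 0.17]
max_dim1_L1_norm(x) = 0.81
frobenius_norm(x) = 0.69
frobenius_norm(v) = 1.36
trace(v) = 2.59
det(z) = -0.00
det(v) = -0.00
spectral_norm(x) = 0.56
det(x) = -0.00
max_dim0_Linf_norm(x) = 0.34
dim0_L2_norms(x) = [0.15, 0.13, 0.36, 0.23, 0.28, 0.41, 0.11]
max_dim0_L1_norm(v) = 1.31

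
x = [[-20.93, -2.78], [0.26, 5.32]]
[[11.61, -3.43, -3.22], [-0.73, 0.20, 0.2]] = x @[[-0.54, 0.16, 0.15], [-0.11, 0.03, 0.03]]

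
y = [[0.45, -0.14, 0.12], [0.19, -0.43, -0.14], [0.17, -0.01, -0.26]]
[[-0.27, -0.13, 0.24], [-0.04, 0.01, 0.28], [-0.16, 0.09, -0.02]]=y@[[-0.72, -0.16, 0.26], [-0.27, 0.05, -0.62], [0.16, -0.44, 0.27]]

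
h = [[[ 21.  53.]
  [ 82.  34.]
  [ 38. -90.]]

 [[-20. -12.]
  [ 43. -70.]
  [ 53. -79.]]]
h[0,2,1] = -90.0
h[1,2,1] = -79.0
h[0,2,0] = 38.0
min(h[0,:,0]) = 21.0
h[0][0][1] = 53.0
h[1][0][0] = -20.0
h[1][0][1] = -12.0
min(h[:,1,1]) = -70.0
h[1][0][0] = -20.0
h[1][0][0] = -20.0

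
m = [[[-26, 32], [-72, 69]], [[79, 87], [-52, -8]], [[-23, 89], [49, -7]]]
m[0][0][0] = -26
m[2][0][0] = -23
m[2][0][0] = -23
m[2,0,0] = -23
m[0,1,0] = -72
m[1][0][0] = 79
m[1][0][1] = 87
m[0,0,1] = 32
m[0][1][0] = -72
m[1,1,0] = -52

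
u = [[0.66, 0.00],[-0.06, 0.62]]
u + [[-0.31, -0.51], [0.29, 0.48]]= [[0.35, -0.51],[0.23, 1.10]]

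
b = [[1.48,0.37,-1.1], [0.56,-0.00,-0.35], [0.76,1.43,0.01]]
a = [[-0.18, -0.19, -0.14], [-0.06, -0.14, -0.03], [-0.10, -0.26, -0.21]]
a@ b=[[-0.48,-0.27,0.26],[-0.19,-0.07,0.11],[-0.45,-0.34,0.20]]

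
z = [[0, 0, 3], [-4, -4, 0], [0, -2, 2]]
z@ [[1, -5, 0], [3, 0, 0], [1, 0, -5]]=[[3, 0, -15], [-16, 20, 0], [-4, 0, -10]]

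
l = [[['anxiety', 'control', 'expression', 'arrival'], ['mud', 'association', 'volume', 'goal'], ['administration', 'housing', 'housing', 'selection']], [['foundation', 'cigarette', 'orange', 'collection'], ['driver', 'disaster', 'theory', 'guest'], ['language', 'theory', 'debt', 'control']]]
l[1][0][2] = 'orange'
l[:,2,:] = [['administration', 'housing', 'housing', 'selection'], ['language', 'theory', 'debt', 'control']]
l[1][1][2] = 'theory'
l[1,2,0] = 'language'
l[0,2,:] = ['administration', 'housing', 'housing', 'selection']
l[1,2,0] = 'language'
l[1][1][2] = 'theory'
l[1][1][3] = 'guest'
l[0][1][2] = 'volume'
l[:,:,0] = [['anxiety', 'mud', 'administration'], ['foundation', 'driver', 'language']]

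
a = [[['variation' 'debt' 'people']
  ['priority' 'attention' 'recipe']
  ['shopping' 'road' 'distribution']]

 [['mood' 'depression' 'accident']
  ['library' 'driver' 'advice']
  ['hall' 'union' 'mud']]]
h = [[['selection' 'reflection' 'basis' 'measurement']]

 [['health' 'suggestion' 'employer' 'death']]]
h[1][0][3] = 'death'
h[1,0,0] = 'health'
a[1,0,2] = 'accident'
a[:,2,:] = [['shopping', 'road', 'distribution'], ['hall', 'union', 'mud']]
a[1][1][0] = 'library'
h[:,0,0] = ['selection', 'health']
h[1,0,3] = 'death'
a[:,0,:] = [['variation', 'debt', 'people'], ['mood', 'depression', 'accident']]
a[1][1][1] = 'driver'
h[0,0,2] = 'basis'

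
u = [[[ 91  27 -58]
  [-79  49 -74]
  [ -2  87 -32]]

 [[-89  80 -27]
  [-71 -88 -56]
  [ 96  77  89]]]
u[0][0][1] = 27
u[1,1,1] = -88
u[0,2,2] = -32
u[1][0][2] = -27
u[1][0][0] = -89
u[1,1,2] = -56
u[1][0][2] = -27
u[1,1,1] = -88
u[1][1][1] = -88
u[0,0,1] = 27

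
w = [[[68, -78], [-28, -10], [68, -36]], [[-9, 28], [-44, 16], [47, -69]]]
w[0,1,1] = -10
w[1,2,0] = 47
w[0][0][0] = 68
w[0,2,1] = -36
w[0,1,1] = -10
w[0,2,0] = 68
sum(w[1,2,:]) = -22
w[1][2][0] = 47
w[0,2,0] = 68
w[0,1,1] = -10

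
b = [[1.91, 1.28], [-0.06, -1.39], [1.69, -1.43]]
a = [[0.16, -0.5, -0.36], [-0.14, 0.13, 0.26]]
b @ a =[[0.13, -0.79, -0.35], [0.18, -0.15, -0.34], [0.47, -1.03, -0.98]]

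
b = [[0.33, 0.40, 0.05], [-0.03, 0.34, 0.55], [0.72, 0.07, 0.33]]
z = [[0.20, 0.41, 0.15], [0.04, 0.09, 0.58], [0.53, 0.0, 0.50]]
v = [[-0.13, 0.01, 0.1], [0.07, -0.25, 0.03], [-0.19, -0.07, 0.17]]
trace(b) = 1.00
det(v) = -0.00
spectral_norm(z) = 0.92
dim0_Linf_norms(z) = [0.53, 0.41, 0.58]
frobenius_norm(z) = 1.05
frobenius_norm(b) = 1.15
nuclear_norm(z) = 1.64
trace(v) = -0.21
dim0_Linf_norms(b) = [0.72, 0.4, 0.55]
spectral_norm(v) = 0.31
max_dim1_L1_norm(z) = 1.03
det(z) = 0.12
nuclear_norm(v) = 0.58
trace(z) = 0.79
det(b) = 0.17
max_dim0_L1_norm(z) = 1.23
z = b + v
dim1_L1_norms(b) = [0.78, 0.92, 1.12]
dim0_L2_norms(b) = [0.79, 0.53, 0.64]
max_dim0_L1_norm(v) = 0.39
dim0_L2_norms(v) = [0.24, 0.26, 0.2]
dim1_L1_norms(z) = [0.76, 0.71, 1.03]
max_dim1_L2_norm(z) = 0.73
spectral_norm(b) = 0.95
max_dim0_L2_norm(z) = 0.78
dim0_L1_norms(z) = [0.77, 0.5, 1.23]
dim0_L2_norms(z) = [0.57, 0.42, 0.78]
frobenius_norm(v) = 0.41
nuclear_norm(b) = 1.84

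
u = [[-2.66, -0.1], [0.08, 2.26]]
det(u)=-6.004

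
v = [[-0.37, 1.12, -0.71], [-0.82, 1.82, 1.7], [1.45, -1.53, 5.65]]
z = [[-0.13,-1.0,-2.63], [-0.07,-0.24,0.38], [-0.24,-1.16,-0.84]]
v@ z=[[0.14,  0.92,  2.00], [-0.43,  -1.59,  1.42], [-1.44,  -7.64,  -9.14]]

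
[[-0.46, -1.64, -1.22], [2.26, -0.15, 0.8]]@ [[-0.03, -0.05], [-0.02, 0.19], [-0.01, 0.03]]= [[0.06,  -0.33],[-0.07,  -0.12]]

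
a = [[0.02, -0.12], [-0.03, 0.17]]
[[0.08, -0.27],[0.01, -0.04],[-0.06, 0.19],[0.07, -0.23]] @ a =[[0.01, -0.06], [0.00, -0.01], [-0.01, 0.04], [0.01, -0.05]]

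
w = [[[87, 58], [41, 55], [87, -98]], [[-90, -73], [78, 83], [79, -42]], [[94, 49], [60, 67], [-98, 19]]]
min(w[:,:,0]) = -98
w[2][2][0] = -98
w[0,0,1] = 58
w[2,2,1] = 19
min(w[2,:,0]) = -98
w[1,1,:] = [78, 83]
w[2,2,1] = 19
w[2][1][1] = 67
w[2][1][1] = 67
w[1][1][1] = 83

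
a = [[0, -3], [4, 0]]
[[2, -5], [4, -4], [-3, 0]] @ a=[[-20, -6], [-16, -12], [0, 9]]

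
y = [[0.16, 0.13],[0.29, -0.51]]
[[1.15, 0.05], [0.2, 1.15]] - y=[[0.99, -0.08], [-0.09, 1.66]]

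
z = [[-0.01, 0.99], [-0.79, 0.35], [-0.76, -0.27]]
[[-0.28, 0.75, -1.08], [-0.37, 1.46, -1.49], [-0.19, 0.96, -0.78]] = z@[[0.35, -1.52, 1.41], [-0.28, 0.74, -1.08]]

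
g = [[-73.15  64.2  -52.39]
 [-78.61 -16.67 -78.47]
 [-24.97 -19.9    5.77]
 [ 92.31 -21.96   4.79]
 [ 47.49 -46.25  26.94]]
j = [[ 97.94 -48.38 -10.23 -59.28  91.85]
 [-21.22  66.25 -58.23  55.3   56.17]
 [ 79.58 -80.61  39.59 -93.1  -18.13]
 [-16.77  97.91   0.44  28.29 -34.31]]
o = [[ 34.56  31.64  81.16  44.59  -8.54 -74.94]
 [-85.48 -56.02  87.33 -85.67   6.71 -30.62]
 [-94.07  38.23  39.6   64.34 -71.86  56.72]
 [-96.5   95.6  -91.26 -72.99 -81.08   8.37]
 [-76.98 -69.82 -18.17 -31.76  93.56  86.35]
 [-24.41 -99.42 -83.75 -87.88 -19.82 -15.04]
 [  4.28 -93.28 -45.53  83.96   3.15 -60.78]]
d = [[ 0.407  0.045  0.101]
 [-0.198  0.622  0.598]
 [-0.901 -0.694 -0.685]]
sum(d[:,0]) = -0.6920000000000001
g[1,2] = -78.47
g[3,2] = 4.79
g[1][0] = -78.61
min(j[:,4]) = -34.31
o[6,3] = 83.96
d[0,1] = 0.045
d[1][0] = -0.198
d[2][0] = -0.901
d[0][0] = 0.407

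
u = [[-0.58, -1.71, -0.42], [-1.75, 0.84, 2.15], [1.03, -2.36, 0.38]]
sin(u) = [[0.31,-2.35,0.21], [-2.66,3.07,2.1], [0.51,-2.10,3.32]]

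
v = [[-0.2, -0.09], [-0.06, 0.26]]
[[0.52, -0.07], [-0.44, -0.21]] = v @ [[-1.69, 0.67], [-2.07, -0.67]]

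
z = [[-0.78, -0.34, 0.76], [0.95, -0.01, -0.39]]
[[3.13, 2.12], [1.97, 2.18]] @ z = [[-0.43, -1.09, 1.55], [0.53, -0.69, 0.65]]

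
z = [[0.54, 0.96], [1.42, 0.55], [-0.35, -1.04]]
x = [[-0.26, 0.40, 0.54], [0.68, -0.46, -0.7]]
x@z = [[0.24,-0.59], [-0.04,1.13]]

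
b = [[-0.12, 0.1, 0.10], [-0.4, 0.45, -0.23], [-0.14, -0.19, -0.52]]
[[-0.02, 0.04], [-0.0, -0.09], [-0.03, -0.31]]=b @ [[0.25, 0.26], [0.18, 0.24], [-0.07, 0.43]]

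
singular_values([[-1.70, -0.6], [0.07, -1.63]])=[1.97, 1.43]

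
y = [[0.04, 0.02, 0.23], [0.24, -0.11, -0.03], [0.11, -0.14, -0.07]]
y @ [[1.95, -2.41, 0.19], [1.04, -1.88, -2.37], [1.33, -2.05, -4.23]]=[[0.4, -0.61, -1.01], [0.31, -0.31, 0.43], [-0.02, 0.14, 0.65]]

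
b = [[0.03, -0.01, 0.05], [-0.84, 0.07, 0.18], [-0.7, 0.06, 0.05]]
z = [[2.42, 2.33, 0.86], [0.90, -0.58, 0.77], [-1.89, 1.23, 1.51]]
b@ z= [[-0.03, 0.14, 0.09],  [-2.31, -1.78, -0.40],  [-1.73, -1.60, -0.48]]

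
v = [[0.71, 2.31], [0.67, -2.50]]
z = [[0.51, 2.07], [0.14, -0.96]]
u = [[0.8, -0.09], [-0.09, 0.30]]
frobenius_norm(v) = 3.54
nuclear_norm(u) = 1.10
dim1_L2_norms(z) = [2.13, 0.97]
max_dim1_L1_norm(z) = 2.58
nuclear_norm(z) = 2.65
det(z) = -0.78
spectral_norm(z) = 2.32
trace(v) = -1.79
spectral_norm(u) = 0.82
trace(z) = -0.45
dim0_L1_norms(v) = [1.38, 4.81]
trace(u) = 1.10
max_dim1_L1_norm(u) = 0.89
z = u @ v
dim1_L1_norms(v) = [3.02, 3.17]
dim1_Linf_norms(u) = [0.8, 0.3]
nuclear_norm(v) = 4.38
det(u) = 0.23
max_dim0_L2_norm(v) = 3.4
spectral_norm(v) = 3.40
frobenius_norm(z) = 2.34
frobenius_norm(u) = 0.86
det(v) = -3.32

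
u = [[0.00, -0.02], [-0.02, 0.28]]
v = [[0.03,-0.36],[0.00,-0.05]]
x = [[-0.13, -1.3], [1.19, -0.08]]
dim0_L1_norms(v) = [0.03, 0.41]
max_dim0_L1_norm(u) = 0.3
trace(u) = 0.28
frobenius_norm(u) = 0.28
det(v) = -0.00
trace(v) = -0.02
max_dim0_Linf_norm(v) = 0.36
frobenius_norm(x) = 1.77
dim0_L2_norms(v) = [0.03, 0.36]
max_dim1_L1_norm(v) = 0.39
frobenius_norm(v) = 0.36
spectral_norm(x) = 1.31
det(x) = 1.56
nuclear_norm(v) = 0.37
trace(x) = -0.21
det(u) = -0.00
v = x @ u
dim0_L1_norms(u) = [0.02, 0.3]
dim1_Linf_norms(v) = [0.36, 0.05]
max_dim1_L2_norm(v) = 0.36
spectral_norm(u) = 0.28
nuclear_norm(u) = 0.28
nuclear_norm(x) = 2.50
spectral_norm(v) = 0.36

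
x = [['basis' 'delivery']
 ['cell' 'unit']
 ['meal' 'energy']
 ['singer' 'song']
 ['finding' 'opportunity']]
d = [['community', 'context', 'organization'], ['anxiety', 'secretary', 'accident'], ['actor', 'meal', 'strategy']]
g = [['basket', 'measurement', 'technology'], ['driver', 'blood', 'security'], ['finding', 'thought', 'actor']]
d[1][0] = 'anxiety'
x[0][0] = 'basis'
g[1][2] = 'security'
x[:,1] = ['delivery', 'unit', 'energy', 'song', 'opportunity']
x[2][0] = 'meal'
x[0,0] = 'basis'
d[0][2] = 'organization'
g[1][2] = 'security'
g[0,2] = 'technology'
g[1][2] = 'security'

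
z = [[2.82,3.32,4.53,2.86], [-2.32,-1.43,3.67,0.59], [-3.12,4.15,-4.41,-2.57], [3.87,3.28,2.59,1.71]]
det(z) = 119.545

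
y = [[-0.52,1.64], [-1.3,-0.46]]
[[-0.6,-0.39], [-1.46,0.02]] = y @[[1.13, 0.06], [-0.01, -0.22]]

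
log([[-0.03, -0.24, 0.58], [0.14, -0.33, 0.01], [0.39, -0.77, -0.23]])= [[0.55-1.36j, -13.68+13.46j, (4.07-6.75j)], [0.71-1.39j, (-7.36+7.3j), 2.29-2.09j], [-0.27-1.87j, (-1.6+5.59j), (-0.14+0.34j)]]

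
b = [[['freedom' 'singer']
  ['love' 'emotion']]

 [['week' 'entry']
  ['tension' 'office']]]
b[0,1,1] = 'emotion'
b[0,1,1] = 'emotion'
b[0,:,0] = ['freedom', 'love']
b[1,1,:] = ['tension', 'office']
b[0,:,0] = ['freedom', 'love']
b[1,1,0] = 'tension'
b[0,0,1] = 'singer'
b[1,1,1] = 'office'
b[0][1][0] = 'love'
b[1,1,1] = 'office'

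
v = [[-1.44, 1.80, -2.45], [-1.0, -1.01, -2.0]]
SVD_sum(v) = [[-1.52, 0.92, -2.71], [-0.87, 0.53, -1.55]] + [[0.08, 0.88, 0.26], [-0.13, -1.54, -0.45]]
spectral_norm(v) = 3.73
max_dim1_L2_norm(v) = 3.36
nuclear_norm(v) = 5.58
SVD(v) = [[-0.87, -0.50],  [-0.5, 0.87]] @ diag([3.729392178865293, 1.85144105394106]) @ [[0.47, -0.28, 0.84], [-0.08, -0.96, -0.28]]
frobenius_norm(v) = 4.16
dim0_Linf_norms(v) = [1.44, 1.8, 2.45]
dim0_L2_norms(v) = [1.75, 2.06, 3.16]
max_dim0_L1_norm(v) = 4.45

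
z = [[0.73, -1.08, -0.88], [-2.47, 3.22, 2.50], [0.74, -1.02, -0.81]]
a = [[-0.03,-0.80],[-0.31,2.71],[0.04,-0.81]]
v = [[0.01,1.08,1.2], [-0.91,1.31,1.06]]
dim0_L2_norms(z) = [2.68, 3.55, 2.77]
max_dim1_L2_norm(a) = 2.73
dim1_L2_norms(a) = [0.8, 2.73, 0.81]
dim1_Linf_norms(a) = [0.8, 2.71, 0.81]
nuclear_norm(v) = 3.06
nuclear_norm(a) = 3.08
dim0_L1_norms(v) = [0.92, 2.39, 2.26]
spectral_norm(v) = 2.42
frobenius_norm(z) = 5.24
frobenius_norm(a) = 2.96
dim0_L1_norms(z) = [3.94, 5.32, 4.19]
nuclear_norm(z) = 5.34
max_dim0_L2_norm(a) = 2.94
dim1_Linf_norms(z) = [1.08, 3.22, 1.02]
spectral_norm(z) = 5.24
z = a @ v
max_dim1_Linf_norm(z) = 3.22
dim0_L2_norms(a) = [0.31, 2.94]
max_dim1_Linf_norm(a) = 2.71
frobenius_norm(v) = 2.50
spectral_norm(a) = 2.95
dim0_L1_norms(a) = [0.38, 4.32]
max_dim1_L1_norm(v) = 3.28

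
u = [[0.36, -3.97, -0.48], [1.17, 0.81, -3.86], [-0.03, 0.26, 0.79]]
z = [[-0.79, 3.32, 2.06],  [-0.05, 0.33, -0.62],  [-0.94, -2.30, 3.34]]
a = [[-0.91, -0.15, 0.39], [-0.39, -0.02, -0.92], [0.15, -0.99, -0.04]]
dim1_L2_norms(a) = [1.0, 1.0, 1.0]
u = a @ z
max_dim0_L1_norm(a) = 1.45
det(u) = 3.64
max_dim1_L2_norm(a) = 1.0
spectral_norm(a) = 1.00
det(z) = 3.62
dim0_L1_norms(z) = [1.78, 5.95, 6.02]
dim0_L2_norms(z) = [1.23, 4.05, 3.97]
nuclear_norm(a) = 3.00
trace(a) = -0.97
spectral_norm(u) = 4.21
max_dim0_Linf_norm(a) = 0.99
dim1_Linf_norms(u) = [3.97, 3.86, 0.79]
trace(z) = 2.88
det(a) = 1.00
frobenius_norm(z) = 5.81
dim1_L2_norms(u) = [4.02, 4.11, 0.83]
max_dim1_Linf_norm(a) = 0.99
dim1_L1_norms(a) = [1.45, 1.33, 1.18]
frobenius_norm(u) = 5.81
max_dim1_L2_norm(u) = 4.11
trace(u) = 1.96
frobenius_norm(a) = 1.73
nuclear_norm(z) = 8.42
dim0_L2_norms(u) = [1.22, 4.06, 3.97]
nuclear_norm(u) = 8.42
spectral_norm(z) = 4.22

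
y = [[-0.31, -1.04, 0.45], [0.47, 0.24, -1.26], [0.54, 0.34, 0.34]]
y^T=[[-0.31, 0.47, 0.54],[-1.04, 0.24, 0.34],[0.45, -1.26, 0.34]]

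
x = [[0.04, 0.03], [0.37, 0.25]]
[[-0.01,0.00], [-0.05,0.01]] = x@[[-0.08, 0.07], [-0.09, -0.06]]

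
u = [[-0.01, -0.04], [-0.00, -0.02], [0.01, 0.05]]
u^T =[[-0.01, -0.00, 0.01], [-0.04, -0.02, 0.05]]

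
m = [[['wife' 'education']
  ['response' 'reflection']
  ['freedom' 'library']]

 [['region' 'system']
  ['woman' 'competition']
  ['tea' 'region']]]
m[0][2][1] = 'library'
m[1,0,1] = 'system'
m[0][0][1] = 'education'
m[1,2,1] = 'region'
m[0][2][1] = 'library'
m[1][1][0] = 'woman'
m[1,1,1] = 'competition'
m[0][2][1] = 'library'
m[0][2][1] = 'library'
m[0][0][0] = 'wife'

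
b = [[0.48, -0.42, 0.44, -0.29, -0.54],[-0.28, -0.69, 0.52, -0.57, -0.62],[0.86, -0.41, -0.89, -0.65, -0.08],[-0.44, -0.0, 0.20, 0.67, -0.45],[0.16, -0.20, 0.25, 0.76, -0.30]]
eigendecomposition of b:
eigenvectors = [[-0.68+0.00j, (-0.32+0.08j), (-0.32-0.08j), 0.02-0.27j, 0.02+0.27j],  [-0.26+0.00j, -0.83+0.00j, (-0.83-0j), 0.59+0.01j, 0.59-0.01j],  [(-0.44+0j), 0.01-0.42j, 0.01+0.42j, -0.05+0.02j, -0.05-0.02j],  [(0.49+0j), -0.12+0.06j, (-0.12-0.06j), (-0.17-0.36j), -0.17+0.36j],  [0.17+0.00j, -0.07+0.04j, (-0.07-0.04j), -0.64+0.00j, -0.64-0.00j]]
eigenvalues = [(0.95+0j), (-0.94+0.36j), (-0.94-0.36j), (0.1+0.49j), (0.1-0.49j)]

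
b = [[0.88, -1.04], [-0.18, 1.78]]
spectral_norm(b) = 2.16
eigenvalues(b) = [0.71, 1.95]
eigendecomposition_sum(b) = [[0.61, 0.59], [0.10, 0.10]] + [[0.27, -1.63], [-0.28, 1.68]]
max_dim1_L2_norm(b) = 1.79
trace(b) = 2.66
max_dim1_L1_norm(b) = 1.96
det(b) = 1.38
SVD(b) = [[-0.58, 0.81], [0.81, 0.58]] @ diag([2.155807706747235, 0.6397602140874566]) @ [[-0.31, 0.95], [0.95, 0.31]]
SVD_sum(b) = [[0.39, -1.2],[-0.54, 1.67]] + [[0.49, 0.16], [0.36, 0.11]]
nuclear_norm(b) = 2.80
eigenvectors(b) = [[-0.99, 0.70], [-0.17, -0.72]]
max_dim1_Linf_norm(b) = 1.78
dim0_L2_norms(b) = [0.9, 2.06]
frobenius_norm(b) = 2.25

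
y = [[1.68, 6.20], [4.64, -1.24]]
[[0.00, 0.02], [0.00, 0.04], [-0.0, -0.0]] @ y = [[0.09,-0.02], [0.19,-0.05], [0.0,0.0]]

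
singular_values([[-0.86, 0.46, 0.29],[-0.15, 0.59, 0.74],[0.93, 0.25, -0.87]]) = [1.66, 0.76, 0.55]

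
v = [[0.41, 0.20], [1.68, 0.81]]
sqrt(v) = [[(0.37+0.04j), (0.18-0.01j)], [1.52-0.08j, 0.73+0.02j]]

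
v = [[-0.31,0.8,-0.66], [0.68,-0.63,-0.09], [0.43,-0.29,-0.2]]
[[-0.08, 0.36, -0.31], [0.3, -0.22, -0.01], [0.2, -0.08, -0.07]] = v@[[0.45, 0.02, -0.06], [0.02, 0.38, -0.1], [-0.06, -0.10, 0.37]]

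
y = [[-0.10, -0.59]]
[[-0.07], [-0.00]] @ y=[[0.01, 0.04], [0.00, 0.00]]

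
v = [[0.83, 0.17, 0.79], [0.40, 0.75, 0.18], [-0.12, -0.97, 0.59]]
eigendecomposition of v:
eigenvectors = [[-0.66+0.00j, (-0.66-0j), -0.75+0.00j], [(-0.29+0.32j), -0.29-0.32j, (0.34+0j)], [(-0.08-0.61j), -0.08+0.61j, (0.56+0j)]]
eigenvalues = [(1+0.65j), (1-0.65j), (0.16+0j)]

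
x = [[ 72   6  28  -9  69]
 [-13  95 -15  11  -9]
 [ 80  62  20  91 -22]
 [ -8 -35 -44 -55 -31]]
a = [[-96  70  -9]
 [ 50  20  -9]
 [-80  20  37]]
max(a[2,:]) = 37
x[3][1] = -35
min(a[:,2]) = -9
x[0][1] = 6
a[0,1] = 70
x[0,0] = 72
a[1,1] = 20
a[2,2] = 37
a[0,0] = -96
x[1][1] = 95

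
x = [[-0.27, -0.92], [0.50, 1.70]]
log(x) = [[-8.71, -4.91], [2.67, 1.8]]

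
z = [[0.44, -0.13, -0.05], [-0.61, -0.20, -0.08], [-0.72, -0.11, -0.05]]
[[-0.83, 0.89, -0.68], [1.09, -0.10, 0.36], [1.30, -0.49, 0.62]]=z@[[-1.84, 1.14, -1.09], [-0.13, -2.93, 1.83], [0.70, -0.11, -0.73]]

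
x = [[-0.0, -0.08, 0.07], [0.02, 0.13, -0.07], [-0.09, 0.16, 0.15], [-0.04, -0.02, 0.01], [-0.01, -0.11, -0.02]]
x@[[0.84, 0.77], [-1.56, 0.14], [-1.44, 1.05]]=[[0.02,0.06], [-0.09,-0.04], [-0.54,0.11], [-0.02,-0.02], [0.19,-0.04]]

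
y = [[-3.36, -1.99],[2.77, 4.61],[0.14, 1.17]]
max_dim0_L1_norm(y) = 7.77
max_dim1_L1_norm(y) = 7.38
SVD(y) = [[-0.56, -0.79], [0.81, -0.48], [0.15, -0.38]] @ diag([6.539572679536884, 1.6724799457855375]) @ [[0.64, 0.77], [0.77, -0.64]]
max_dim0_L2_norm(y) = 5.16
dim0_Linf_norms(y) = [3.36, 4.61]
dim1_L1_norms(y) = [5.35, 7.38, 1.31]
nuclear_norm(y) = 8.21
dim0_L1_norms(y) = [6.27, 7.77]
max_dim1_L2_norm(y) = 5.38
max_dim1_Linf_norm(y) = 4.61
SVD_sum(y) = [[-2.34,-2.83],[3.38,4.10],[0.63,0.76]] + [[-1.02, 0.84], [-0.61, 0.51], [-0.49, 0.41]]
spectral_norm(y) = 6.54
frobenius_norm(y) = 6.75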